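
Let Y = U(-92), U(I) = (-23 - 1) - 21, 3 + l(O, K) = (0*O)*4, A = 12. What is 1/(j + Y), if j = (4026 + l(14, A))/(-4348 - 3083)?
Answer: -2477/112806 ≈ -0.021958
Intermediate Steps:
l(O, K) = -3 (l(O, K) = -3 + (0*O)*4 = -3 + 0*4 = -3 + 0 = -3)
U(I) = -45 (U(I) = -24 - 21 = -45)
Y = -45
j = -1341/2477 (j = (4026 - 3)/(-4348 - 3083) = 4023/(-7431) = 4023*(-1/7431) = -1341/2477 ≈ -0.54138)
1/(j + Y) = 1/(-1341/2477 - 45) = 1/(-112806/2477) = -2477/112806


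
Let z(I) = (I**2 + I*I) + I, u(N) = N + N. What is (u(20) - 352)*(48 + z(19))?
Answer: -246168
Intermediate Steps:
u(N) = 2*N
z(I) = I + 2*I**2 (z(I) = (I**2 + I**2) + I = 2*I**2 + I = I + 2*I**2)
(u(20) - 352)*(48 + z(19)) = (2*20 - 352)*(48 + 19*(1 + 2*19)) = (40 - 352)*(48 + 19*(1 + 38)) = -312*(48 + 19*39) = -312*(48 + 741) = -312*789 = -246168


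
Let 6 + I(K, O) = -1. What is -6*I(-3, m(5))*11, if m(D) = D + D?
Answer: 462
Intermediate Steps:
m(D) = 2*D
I(K, O) = -7 (I(K, O) = -6 - 1 = -7)
-6*I(-3, m(5))*11 = -6*(-7)*11 = 42*11 = 462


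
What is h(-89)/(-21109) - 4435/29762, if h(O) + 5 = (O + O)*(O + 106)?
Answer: -3409793/628246058 ≈ -0.0054275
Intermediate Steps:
h(O) = -5 + 2*O*(106 + O) (h(O) = -5 + (O + O)*(O + 106) = -5 + (2*O)*(106 + O) = -5 + 2*O*(106 + O))
h(-89)/(-21109) - 4435/29762 = (-5 + 2*(-89)² + 212*(-89))/(-21109) - 4435/29762 = (-5 + 2*7921 - 18868)*(-1/21109) - 4435*1/29762 = (-5 + 15842 - 18868)*(-1/21109) - 4435/29762 = -3031*(-1/21109) - 4435/29762 = 3031/21109 - 4435/29762 = -3409793/628246058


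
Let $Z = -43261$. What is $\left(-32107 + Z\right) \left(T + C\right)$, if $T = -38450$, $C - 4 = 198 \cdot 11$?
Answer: $2733446624$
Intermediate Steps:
$C = 2182$ ($C = 4 + 198 \cdot 11 = 4 + 2178 = 2182$)
$\left(-32107 + Z\right) \left(T + C\right) = \left(-32107 - 43261\right) \left(-38450 + 2182\right) = \left(-75368\right) \left(-36268\right) = 2733446624$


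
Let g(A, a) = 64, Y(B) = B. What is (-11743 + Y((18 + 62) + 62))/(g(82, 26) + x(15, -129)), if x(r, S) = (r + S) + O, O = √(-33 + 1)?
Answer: 96675/422 + 3867*I*√2/211 ≈ 229.09 + 25.918*I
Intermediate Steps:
O = 4*I*√2 (O = √(-32) = 4*I*√2 ≈ 5.6569*I)
x(r, S) = S + r + 4*I*√2 (x(r, S) = (r + S) + 4*I*√2 = (S + r) + 4*I*√2 = S + r + 4*I*√2)
(-11743 + Y((18 + 62) + 62))/(g(82, 26) + x(15, -129)) = (-11743 + ((18 + 62) + 62))/(64 + (-129 + 15 + 4*I*√2)) = (-11743 + (80 + 62))/(64 + (-114 + 4*I*√2)) = (-11743 + 142)/(-50 + 4*I*√2) = -11601/(-50 + 4*I*√2)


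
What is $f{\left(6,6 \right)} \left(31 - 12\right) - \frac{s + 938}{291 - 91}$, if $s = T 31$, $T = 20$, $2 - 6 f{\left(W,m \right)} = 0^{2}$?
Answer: $- \frac{437}{300} \approx -1.4567$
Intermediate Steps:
$f{\left(W,m \right)} = \frac{1}{3}$ ($f{\left(W,m \right)} = \frac{1}{3} - \frac{0^{2}}{6} = \frac{1}{3} - 0 = \frac{1}{3} + 0 = \frac{1}{3}$)
$s = 620$ ($s = 20 \cdot 31 = 620$)
$f{\left(6,6 \right)} \left(31 - 12\right) - \frac{s + 938}{291 - 91} = \frac{31 - 12}{3} - \frac{620 + 938}{291 - 91} = \frac{1}{3} \cdot 19 - \frac{1558}{200} = \frac{19}{3} - 1558 \cdot \frac{1}{200} = \frac{19}{3} - \frac{779}{100} = - \frac{437}{300}$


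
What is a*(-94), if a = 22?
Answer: -2068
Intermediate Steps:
a*(-94) = 22*(-94) = -2068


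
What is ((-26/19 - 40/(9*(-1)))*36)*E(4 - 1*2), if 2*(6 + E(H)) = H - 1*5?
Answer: -15780/19 ≈ -830.53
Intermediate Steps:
E(H) = -17/2 + H/2 (E(H) = -6 + (H - 1*5)/2 = -6 + (H - 5)/2 = -6 + (-5 + H)/2 = -6 + (-5/2 + H/2) = -17/2 + H/2)
((-26/19 - 40/(9*(-1)))*36)*E(4 - 1*2) = ((-26/19 - 40/(9*(-1)))*36)*(-17/2 + (4 - 1*2)/2) = ((-26*1/19 - 40/(-9))*36)*(-17/2 + (4 - 2)/2) = ((-26/19 - 40*(-⅑))*36)*(-17/2 + (½)*2) = ((-26/19 + 40/9)*36)*(-17/2 + 1) = ((526/171)*36)*(-15/2) = (2104/19)*(-15/2) = -15780/19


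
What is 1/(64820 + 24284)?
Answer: 1/89104 ≈ 1.1223e-5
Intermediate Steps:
1/(64820 + 24284) = 1/89104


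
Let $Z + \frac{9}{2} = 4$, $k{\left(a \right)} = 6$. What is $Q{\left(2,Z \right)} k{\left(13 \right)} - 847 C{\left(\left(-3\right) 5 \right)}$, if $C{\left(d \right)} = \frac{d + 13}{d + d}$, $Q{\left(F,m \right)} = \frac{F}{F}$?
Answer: $- \frac{757}{15} \approx -50.467$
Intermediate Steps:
$Z = - \frac{1}{2}$ ($Z = - \frac{9}{2} + 4 = - \frac{1}{2} \approx -0.5$)
$Q{\left(F,m \right)} = 1$
$C{\left(d \right)} = \frac{13 + d}{2 d}$
$Q{\left(2,Z \right)} k{\left(13 \right)} - 847 C{\left(\left(-3\right) 5 \right)} = 1 \cdot 6 - 847 \frac{13 - 15}{2 \left(\left(-3\right) 5\right)} = 6 - 847 \frac{13 - 15}{2 \left(-15\right)} = 6 - 847 \cdot \frac{1}{2} \left(- \frac{1}{15}\right) \left(-2\right) = 6 - \frac{847}{15} = - \frac{757}{15}$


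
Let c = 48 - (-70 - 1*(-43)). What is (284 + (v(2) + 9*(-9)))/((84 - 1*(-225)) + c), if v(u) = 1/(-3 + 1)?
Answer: 135/256 ≈ 0.52734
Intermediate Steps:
v(u) = -½ (v(u) = 1/(-2) = -½)
c = 75 (c = 48 - (-70 + 43) = 48 - 1*(-27) = 48 + 27 = 75)
(284 + (v(2) + 9*(-9)))/((84 - 1*(-225)) + c) = (284 + (-½ + 9*(-9)))/((84 - 1*(-225)) + 75) = (284 + (-½ - 81))/((84 + 225) + 75) = (284 - 163/2)/(309 + 75) = (405/2)/384 = (405/2)*(1/384) = 135/256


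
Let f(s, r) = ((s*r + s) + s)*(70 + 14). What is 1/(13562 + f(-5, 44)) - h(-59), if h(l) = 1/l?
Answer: 5699/339722 ≈ 0.016775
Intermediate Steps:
f(s, r) = 168*s + 84*r*s (f(s, r) = ((r*s + s) + s)*84 = ((s + r*s) + s)*84 = (2*s + r*s)*84 = 168*s + 84*r*s)
1/(13562 + f(-5, 44)) - h(-59) = 1/(13562 + 84*(-5)*(2 + 44)) - 1/(-59) = 1/(13562 + 84*(-5)*46) - 1*(-1/59) = 1/(13562 - 19320) + 1/59 = 1/(-5758) + 1/59 = -1/5758 + 1/59 = 5699/339722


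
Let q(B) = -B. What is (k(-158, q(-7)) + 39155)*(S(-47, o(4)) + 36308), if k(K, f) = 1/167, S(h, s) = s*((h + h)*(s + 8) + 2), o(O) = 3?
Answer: 217169481832/167 ≈ 1.3004e+9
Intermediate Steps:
S(h, s) = s*(2 + 2*h*(8 + s)) (S(h, s) = s*((2*h)*(8 + s) + 2) = s*(2*h*(8 + s) + 2) = s*(2 + 2*h*(8 + s)))
k(K, f) = 1/167
(k(-158, q(-7)) + 39155)*(S(-47, o(4)) + 36308) = (1/167 + 39155)*(2*3*(1 + 8*(-47) - 47*3) + 36308) = 6538886*(2*3*(1 - 376 - 141) + 36308)/167 = 6538886*(2*3*(-516) + 36308)/167 = 6538886*(-3096 + 36308)/167 = (6538886/167)*33212 = 217169481832/167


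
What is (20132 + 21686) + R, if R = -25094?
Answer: 16724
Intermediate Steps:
(20132 + 21686) + R = (20132 + 21686) - 25094 = 41818 - 25094 = 16724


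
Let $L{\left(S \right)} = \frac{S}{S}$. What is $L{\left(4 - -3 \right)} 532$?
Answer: $532$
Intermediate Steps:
$L{\left(S \right)} = 1$
$L{\left(4 - -3 \right)} 532 = 1 \cdot 532 = 532$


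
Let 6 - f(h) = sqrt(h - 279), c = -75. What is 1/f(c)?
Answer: 1/65 + I*sqrt(354)/390 ≈ 0.015385 + 0.048243*I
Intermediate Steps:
f(h) = 6 - sqrt(-279 + h) (f(h) = 6 - sqrt(h - 279) = 6 - sqrt(-279 + h))
1/f(c) = 1/(6 - sqrt(-279 - 75)) = 1/(6 - sqrt(-354)) = 1/(6 - I*sqrt(354))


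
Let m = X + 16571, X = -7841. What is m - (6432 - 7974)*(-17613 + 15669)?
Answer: -2988918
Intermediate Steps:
m = 8730 (m = -7841 + 16571 = 8730)
m - (6432 - 7974)*(-17613 + 15669) = 8730 - (6432 - 7974)*(-17613 + 15669) = 8730 - (-1542)*(-1944) = 8730 - 1*2997648 = 8730 - 2997648 = -2988918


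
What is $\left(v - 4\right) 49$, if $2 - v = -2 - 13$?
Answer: $637$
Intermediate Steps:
$v = 17$ ($v = 2 - \left(-2 - 13\right) = 2 - -15 = 2 + 15 = 17$)
$\left(v - 4\right) 49 = \left(17 - 4\right) 49 = 13 \cdot 49 = 637$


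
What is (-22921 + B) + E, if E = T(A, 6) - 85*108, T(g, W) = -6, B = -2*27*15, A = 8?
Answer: -32917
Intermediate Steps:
B = -810 (B = -54*15 = -810)
E = -9186 (E = -6 - 85*108 = -6 - 9180 = -9186)
(-22921 + B) + E = (-22921 - 810) - 9186 = -23731 - 9186 = -32917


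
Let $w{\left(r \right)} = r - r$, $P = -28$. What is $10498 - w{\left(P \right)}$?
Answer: $10498$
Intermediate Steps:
$w{\left(r \right)} = 0$
$10498 - w{\left(P \right)} = 10498 - 0 = 10498 + 0 = 10498$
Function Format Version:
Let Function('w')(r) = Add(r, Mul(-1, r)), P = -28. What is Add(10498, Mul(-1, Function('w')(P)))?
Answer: 10498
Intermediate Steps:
Function('w')(r) = 0
Add(10498, Mul(-1, Function('w')(P))) = Add(10498, Mul(-1, 0)) = Add(10498, 0) = 10498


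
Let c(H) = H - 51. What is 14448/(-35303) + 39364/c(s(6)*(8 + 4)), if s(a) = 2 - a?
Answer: -32351108/81279 ≈ -398.03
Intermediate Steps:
c(H) = -51 + H
14448/(-35303) + 39364/c(s(6)*(8 + 4)) = 14448/(-35303) + 39364/(-51 + (2 - 1*6)*(8 + 4)) = 14448*(-1/35303) + 39364/(-51 + (2 - 6)*12) = -336/821 + 39364/(-51 - 4*12) = -336/821 + 39364/(-51 - 48) = -336/821 + 39364/(-99) = -336/821 + 39364*(-1/99) = -336/821 - 39364/99 = -32351108/81279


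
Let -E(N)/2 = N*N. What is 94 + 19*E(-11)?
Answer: -4504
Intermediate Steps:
E(N) = -2*N**2 (E(N) = -2*N*N = -2*N**2)
94 + 19*E(-11) = 94 + 19*(-2*(-11)**2) = 94 + 19*(-2*121) = 94 + 19*(-242) = 94 - 4598 = -4504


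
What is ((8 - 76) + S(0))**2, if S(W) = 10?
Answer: 3364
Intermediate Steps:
((8 - 76) + S(0))**2 = ((8 - 76) + 10)**2 = (-68 + 10)**2 = (-58)**2 = 3364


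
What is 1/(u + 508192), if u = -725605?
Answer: -1/217413 ≈ -4.5995e-6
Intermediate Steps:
1/(u + 508192) = 1/(-725605 + 508192) = 1/(-217413) = -1/217413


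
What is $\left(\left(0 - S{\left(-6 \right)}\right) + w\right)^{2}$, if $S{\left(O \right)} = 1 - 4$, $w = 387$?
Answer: $152100$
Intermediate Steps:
$S{\left(O \right)} = -3$
$\left(\left(0 - S{\left(-6 \right)}\right) + w\right)^{2} = \left(\left(0 - -3\right) + 387\right)^{2} = \left(\left(0 + 3\right) + 387\right)^{2} = \left(3 + 387\right)^{2} = 390^{2} = 152100$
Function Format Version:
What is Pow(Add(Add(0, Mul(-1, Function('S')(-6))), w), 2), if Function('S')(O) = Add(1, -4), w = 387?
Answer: 152100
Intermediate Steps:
Function('S')(O) = -3
Pow(Add(Add(0, Mul(-1, Function('S')(-6))), w), 2) = Pow(Add(Add(0, Mul(-1, -3)), 387), 2) = Pow(Add(Add(0, 3), 387), 2) = Pow(Add(3, 387), 2) = Pow(390, 2) = 152100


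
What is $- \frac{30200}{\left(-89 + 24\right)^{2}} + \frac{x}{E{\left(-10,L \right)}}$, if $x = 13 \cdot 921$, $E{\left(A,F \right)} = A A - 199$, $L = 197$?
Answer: $- \frac{714343}{5577} \approx -128.09$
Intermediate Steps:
$E{\left(A,F \right)} = -199 + A^{2}$ ($E{\left(A,F \right)} = A^{2} - 199 = -199 + A^{2}$)
$x = 11973$
$- \frac{30200}{\left(-89 + 24\right)^{2}} + \frac{x}{E{\left(-10,L \right)}} = - \frac{30200}{\left(-89 + 24\right)^{2}} + \frac{11973}{-199 + \left(-10\right)^{2}} = - \frac{30200}{\left(-65\right)^{2}} + \frac{11973}{-199 + 100} = - \frac{30200}{4225} + \frac{11973}{-99} = \left(-30200\right) \frac{1}{4225} + 11973 \left(- \frac{1}{99}\right) = - \frac{1208}{169} - \frac{3991}{33} = - \frac{714343}{5577}$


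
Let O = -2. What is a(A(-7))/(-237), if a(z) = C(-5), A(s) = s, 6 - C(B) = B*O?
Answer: 4/237 ≈ 0.016878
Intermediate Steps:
C(B) = 6 + 2*B (C(B) = 6 - B*(-2) = 6 - (-2)*B = 6 + 2*B)
a(z) = -4 (a(z) = 6 + 2*(-5) = 6 - 10 = -4)
a(A(-7))/(-237) = -4/(-237) = -4*(-1/237) = 4/237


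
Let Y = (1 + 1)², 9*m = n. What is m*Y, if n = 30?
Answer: 40/3 ≈ 13.333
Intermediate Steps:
m = 10/3 (m = (⅑)*30 = 10/3 ≈ 3.3333)
Y = 4 (Y = 2² = 4)
m*Y = (10/3)*4 = 40/3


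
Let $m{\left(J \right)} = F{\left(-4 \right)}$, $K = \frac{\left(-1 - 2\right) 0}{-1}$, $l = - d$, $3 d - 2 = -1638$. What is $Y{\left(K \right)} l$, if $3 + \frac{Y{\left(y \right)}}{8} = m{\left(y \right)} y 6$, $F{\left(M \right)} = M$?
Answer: $-13088$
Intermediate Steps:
$d = - \frac{1636}{3}$ ($d = \frac{2}{3} + \frac{1}{3} \left(-1638\right) = \frac{2}{3} - 546 = - \frac{1636}{3} \approx -545.33$)
$l = \frac{1636}{3}$ ($l = \left(-1\right) \left(- \frac{1636}{3}\right) = \frac{1636}{3} \approx 545.33$)
$K = 0$ ($K = \left(-3\right) 0 \left(-1\right) = 0 \left(-1\right) = 0$)
$m{\left(J \right)} = -4$
$Y{\left(y \right)} = -24 - 192 y$ ($Y{\left(y \right)} = -24 + 8 - 4 y 6 = -24 + 8 \left(- 24 y\right) = -24 - 192 y$)
$Y{\left(K \right)} l = \left(-24 - 0\right) \frac{1636}{3} = \left(-24 + 0\right) \frac{1636}{3} = \left(-24\right) \frac{1636}{3} = -13088$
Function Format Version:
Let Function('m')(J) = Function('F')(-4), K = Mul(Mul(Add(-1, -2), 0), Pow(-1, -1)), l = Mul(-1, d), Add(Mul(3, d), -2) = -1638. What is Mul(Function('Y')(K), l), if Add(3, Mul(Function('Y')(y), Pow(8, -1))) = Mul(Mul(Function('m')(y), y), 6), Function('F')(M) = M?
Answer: -13088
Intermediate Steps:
d = Rational(-1636, 3) (d = Add(Rational(2, 3), Mul(Rational(1, 3), -1638)) = Add(Rational(2, 3), -546) = Rational(-1636, 3) ≈ -545.33)
l = Rational(1636, 3) (l = Mul(-1, Rational(-1636, 3)) = Rational(1636, 3) ≈ 545.33)
K = 0 (K = Mul(Mul(-3, 0), -1) = Mul(0, -1) = 0)
Function('m')(J) = -4
Function('Y')(y) = Add(-24, Mul(-192, y)) (Function('Y')(y) = Add(-24, Mul(8, Mul(Mul(-4, y), 6))) = Add(-24, Mul(8, Mul(-24, y))) = Add(-24, Mul(-192, y)))
Mul(Function('Y')(K), l) = Mul(Add(-24, Mul(-192, 0)), Rational(1636, 3)) = Mul(Add(-24, 0), Rational(1636, 3)) = Mul(-24, Rational(1636, 3)) = -13088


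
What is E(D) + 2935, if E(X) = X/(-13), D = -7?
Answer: 38162/13 ≈ 2935.5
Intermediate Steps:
E(X) = -X/13 (E(X) = X*(-1/13) = -X/13)
E(D) + 2935 = -1/13*(-7) + 2935 = 7/13 + 2935 = 38162/13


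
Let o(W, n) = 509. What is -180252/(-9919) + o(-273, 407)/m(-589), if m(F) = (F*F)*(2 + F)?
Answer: 36706985753233/2019931217213 ≈ 18.172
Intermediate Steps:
m(F) = F**2*(2 + F)
-180252/(-9919) + o(-273, 407)/m(-589) = -180252/(-9919) + 509/(((-589)**2*(2 - 589))) = -180252*(-1/9919) + 509/((346921*(-587))) = 180252/9919 + 509/(-203642627) = 180252/9919 + 509*(-1/203642627) = 180252/9919 - 509/203642627 = 36706985753233/2019931217213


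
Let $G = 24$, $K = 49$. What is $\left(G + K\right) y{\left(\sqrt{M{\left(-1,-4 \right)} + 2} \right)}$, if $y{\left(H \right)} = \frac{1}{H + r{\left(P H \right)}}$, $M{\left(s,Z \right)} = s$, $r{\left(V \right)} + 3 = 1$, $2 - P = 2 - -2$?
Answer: $-73$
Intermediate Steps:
$P = -2$ ($P = 2 - \left(2 - -2\right) = 2 - \left(2 + 2\right) = 2 - 4 = -2$)
$r{\left(V \right)} = -2$ ($r{\left(V \right)} = -3 + 1 = -2$)
$y{\left(H \right)} = \frac{1}{-2 + H}$ ($y{\left(H \right)} = \frac{1}{H - 2} = \frac{1}{-2 + H}$)
$\left(G + K\right) y{\left(\sqrt{M{\left(-1,-4 \right)} + 2} \right)} = \frac{24 + 49}{-2 + \sqrt{-1 + 2}} = \frac{73}{-2 + \sqrt{1}} = \frac{73}{-2 + 1} = \frac{73}{-1} = 73 \left(-1\right) = -73$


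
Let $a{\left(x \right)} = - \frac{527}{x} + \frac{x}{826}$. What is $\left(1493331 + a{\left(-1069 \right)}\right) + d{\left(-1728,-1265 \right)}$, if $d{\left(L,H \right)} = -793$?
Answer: $\frac{1317901391313}{882994} \approx 1.4925 \cdot 10^{6}$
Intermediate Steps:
$a{\left(x \right)} = - \frac{527}{x} + \frac{x}{826}$ ($a{\left(x \right)} = - \frac{527}{x} + x \frac{1}{826} = - \frac{527}{x} + \frac{x}{826}$)
$\left(1493331 + a{\left(-1069 \right)}\right) + d{\left(-1728,-1265 \right)} = \left(1493331 + \left(- \frac{527}{-1069} + \frac{1}{826} \left(-1069\right)\right)\right) - 793 = \left(1493331 - \frac{707459}{882994}\right) - 793 = \frac{1318601605555}{882994} - 793 = \frac{1317901391313}{882994}$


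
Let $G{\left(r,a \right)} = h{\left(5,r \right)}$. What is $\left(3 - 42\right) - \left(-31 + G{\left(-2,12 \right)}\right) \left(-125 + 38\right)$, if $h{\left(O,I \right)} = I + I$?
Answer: $-3084$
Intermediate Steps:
$h{\left(O,I \right)} = 2 I$
$G{\left(r,a \right)} = 2 r$
$\left(3 - 42\right) - \left(-31 + G{\left(-2,12 \right)}\right) \left(-125 + 38\right) = \left(3 - 42\right) - \left(-31 + 2 \left(-2\right)\right) \left(-125 + 38\right) = \left(3 - 42\right) - \left(-31 - 4\right) \left(-87\right) = -39 - \left(-35\right) \left(-87\right) = -39 - 3045 = -3084$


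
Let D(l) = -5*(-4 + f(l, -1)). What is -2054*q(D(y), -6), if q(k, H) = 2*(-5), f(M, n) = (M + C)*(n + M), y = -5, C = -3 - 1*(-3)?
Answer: 20540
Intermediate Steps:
C = 0 (C = -3 + 3 = 0)
f(M, n) = M*(M + n) (f(M, n) = (M + 0)*(n + M) = M*(M + n))
D(l) = 20 - 5*l*(-1 + l) (D(l) = -5*(-4 + l*(l - 1)) = -5*(-4 + l*(-1 + l)) = 20 - 5*l*(-1 + l))
q(k, H) = -10
-2054*q(D(y), -6) = -2054*(-10) = 20540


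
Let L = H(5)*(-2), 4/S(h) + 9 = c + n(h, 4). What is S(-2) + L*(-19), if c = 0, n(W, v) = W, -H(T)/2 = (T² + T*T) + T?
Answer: -45984/11 ≈ -4180.4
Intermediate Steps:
H(T) = -4*T² - 2*T (H(T) = -2*((T² + T*T) + T) = -2*((T² + T²) + T) = -2*(2*T² + T) = -2*(T + 2*T²) = -4*T² - 2*T)
S(h) = 4/(-9 + h) (S(h) = 4/(-9 + (0 + h)) = 4/(-9 + h))
L = 220 (L = -2*5*(1 + 2*5)*(-2) = -2*5*(1 + 10)*(-2) = -2*5*11*(-2) = -110*(-2) = 220)
S(-2) + L*(-19) = 4/(-9 - 2) + 220*(-19) = 4/(-11) - 4180 = 4*(-1/11) - 4180 = -4/11 - 4180 = -45984/11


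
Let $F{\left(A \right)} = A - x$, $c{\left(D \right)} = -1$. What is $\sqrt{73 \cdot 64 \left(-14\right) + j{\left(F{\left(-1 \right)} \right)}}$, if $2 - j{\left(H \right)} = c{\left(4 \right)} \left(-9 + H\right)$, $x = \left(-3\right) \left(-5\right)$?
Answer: $i \sqrt{65431} \approx 255.79 i$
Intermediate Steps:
$x = 15$
$F{\left(A \right)} = -15 + A$ ($F{\left(A \right)} = A - 15 = -15 + A$)
$j{\left(H \right)} = -7 + H$ ($j{\left(H \right)} = 2 - - (-9 + H) = 2 - \left(9 - H\right) = 2 + \left(-9 + H\right) = -7 + H$)
$\sqrt{73 \cdot 64 \left(-14\right) + j{\left(F{\left(-1 \right)} \right)}} = \sqrt{73 \cdot 64 \left(-14\right) - 23} = \sqrt{4672 \left(-14\right) - 23} = \sqrt{-65408 - 23} = \sqrt{-65431} = i \sqrt{65431}$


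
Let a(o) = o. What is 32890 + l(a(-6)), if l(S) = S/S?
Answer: 32891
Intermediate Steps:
l(S) = 1
32890 + l(a(-6)) = 32890 + 1 = 32891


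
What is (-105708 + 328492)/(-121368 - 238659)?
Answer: -222784/360027 ≈ -0.61880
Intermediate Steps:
(-105708 + 328492)/(-121368 - 238659) = 222784/(-360027) = 222784*(-1/360027) = -222784/360027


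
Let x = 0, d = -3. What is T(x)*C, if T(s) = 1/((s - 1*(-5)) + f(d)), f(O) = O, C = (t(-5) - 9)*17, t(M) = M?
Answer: -119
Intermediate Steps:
C = -238 (C = (-5 - 9)*17 = -14*17 = -238)
T(s) = 1/(2 + s) (T(s) = 1/((s - 1*(-5)) - 3) = 1/((s + 5) - 3) = 1/((5 + s) - 3) = 1/(2 + s))
T(x)*C = -238/(2 + 0) = -238/2 = (½)*(-238) = -119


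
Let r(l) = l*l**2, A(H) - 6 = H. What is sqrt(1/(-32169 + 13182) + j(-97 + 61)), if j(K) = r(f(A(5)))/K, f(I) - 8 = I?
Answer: I*sqrt(274745832967)/37974 ≈ 13.803*I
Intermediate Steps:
A(H) = 6 + H
f(I) = 8 + I
r(l) = l**3
j(K) = 6859/K (j(K) = (8 + (6 + 5))**3/K = (8 + 11)**3/K = 19**3/K = 6859/K)
sqrt(1/(-32169 + 13182) + j(-97 + 61)) = sqrt(1/(-32169 + 13182) + 6859/(-97 + 61)) = sqrt(1/(-18987) + 6859/(-36)) = sqrt(-1/18987 + 6859*(-1/36)) = sqrt(-1/18987 - 6859/36) = sqrt(-43410623/227844) = I*sqrt(274745832967)/37974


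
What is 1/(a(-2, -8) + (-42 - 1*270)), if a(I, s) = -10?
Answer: -1/322 ≈ -0.0031056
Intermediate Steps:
1/(a(-2, -8) + (-42 - 1*270)) = 1/(-10 + (-42 - 1*270)) = 1/(-10 + (-42 - 270)) = 1/(-10 - 312) = 1/(-322) = -1/322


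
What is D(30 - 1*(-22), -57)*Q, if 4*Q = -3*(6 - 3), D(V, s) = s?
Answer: 513/4 ≈ 128.25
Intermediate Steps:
Q = -9/4 (Q = (-3*(6 - 3))/4 = (-3*3)/4 = (¼)*(-9) = -9/4 ≈ -2.2500)
D(30 - 1*(-22), -57)*Q = -57*(-9/4) = 513/4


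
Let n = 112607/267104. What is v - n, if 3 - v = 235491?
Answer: -62899899359/267104 ≈ -2.3549e+5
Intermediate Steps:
n = 112607/267104 (n = 112607*(1/267104) = 112607/267104 ≈ 0.42159)
v = -235488 (v = 3 - 1*235491 = 3 - 235491 = -235488)
v - n = -235488 - 1*112607/267104 = -235488 - 112607/267104 = -62899899359/267104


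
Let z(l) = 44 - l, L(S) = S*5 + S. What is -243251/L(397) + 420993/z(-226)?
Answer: 2892369/1985 ≈ 1457.1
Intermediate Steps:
L(S) = 6*S (L(S) = 5*S + S = 6*S)
-243251/L(397) + 420993/z(-226) = -243251/(6*397) + 420993/(44 - 1*(-226)) = -243251/2382 + 420993/(44 + 226) = -243251*1/2382 + 420993/270 = -243251/2382 + 420993*(1/270) = -243251/2382 + 46777/30 = 2892369/1985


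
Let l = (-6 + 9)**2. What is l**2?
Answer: 81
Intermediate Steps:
l = 9 (l = 3**2 = 9)
l**2 = 9**2 = 81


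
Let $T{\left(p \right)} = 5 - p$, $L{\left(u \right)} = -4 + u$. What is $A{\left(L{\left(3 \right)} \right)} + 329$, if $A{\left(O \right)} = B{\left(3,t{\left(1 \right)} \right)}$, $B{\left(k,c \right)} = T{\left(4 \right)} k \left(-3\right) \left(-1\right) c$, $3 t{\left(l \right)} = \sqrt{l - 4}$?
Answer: $329 + 3 i \sqrt{3} \approx 329.0 + 5.1962 i$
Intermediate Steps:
$t{\left(l \right)} = \frac{\sqrt{-4 + l}}{3}$ ($t{\left(l \right)} = \frac{\sqrt{l - 4}}{3} = \frac{\sqrt{-4 + l}}{3}$)
$B{\left(k,c \right)} = 3 c k$ ($B{\left(k,c \right)} = \left(5 - 4\right) k \left(-3\right) \left(-1\right) c = \left(5 - 4\right) - 3 k \left(-1\right) c = 1 \cdot 3 k c = 1 \cdot 3 c k = 3 c k$)
$A{\left(O \right)} = 3 i \sqrt{3}$ ($A{\left(O \right)} = 3 \frac{\sqrt{-4 + 1}}{3} \cdot 3 = 3 \frac{\sqrt{-3}}{3} \cdot 3 = 3 \frac{i \sqrt{3}}{3} \cdot 3 = 3 i \sqrt{3}$)
$A{\left(L{\left(3 \right)} \right)} + 329 = 3 i \sqrt{3} + 329 = 329 + 3 i \sqrt{3}$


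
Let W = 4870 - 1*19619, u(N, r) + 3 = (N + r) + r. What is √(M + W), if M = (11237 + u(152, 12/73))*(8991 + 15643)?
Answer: 3*√166072999727/73 ≈ 16747.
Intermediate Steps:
u(N, r) = -3 + N + 2*r (u(N, r) = -3 + ((N + r) + r) = -3 + (N + 2*r) = -3 + N + 2*r)
M = 20475830068/73 (M = (11237 + (-3 + 152 + 2*(12/73)))*(8991 + 15643) = (11237 + (-3 + 152 + 2*(12*(1/73))))*24634 = (11237 + (-3 + 152 + 2*(12/73)))*24634 = (11237 + (-3 + 152 + 24/73))*24634 = (11237 + 10901/73)*24634 = (831202/73)*24634 = 20475830068/73 ≈ 2.8049e+8)
W = -14749 (W = 4870 - 19619 = -14749)
√(M + W) = √(20475830068/73 - 14749) = √(20474753391/73) = 3*√166072999727/73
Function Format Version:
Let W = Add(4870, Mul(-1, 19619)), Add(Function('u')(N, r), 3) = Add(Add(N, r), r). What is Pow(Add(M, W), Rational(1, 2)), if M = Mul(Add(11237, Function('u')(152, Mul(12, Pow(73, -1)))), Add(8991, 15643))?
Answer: Mul(Rational(3, 73), Pow(166072999727, Rational(1, 2))) ≈ 16747.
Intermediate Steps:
Function('u')(N, r) = Add(-3, N, Mul(2, r)) (Function('u')(N, r) = Add(-3, Add(Add(N, r), r)) = Add(-3, Add(N, Mul(2, r))) = Add(-3, N, Mul(2, r)))
M = Rational(20475830068, 73) (M = Mul(Add(11237, Add(-3, 152, Mul(2, Mul(12, Pow(73, -1))))), Add(8991, 15643)) = Mul(Add(11237, Add(-3, 152, Mul(2, Mul(12, Rational(1, 73))))), 24634) = Mul(Add(11237, Add(-3, 152, Mul(2, Rational(12, 73)))), 24634) = Mul(Add(11237, Add(-3, 152, Rational(24, 73))), 24634) = Mul(Add(11237, Rational(10901, 73)), 24634) = Mul(Rational(831202, 73), 24634) = Rational(20475830068, 73) ≈ 2.8049e+8)
W = -14749 (W = Add(4870, -19619) = -14749)
Pow(Add(M, W), Rational(1, 2)) = Pow(Add(Rational(20475830068, 73), -14749), Rational(1, 2)) = Pow(Rational(20474753391, 73), Rational(1, 2)) = Mul(Rational(3, 73), Pow(166072999727, Rational(1, 2)))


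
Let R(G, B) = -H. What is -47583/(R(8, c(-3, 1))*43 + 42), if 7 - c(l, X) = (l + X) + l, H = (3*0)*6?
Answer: -15861/14 ≈ -1132.9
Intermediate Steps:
H = 0 (H = 0*6 = 0)
c(l, X) = 7 - X - 2*l (c(l, X) = 7 - ((l + X) + l) = 7 - ((X + l) + l) = 7 - (X + 2*l) = 7 + (-X - 2*l) = 7 - X - 2*l)
R(G, B) = 0 (R(G, B) = -1*0 = 0)
-47583/(R(8, c(-3, 1))*43 + 42) = -47583/(0*43 + 42) = -47583/(0 + 42) = -47583/42 = -47583*1/42 = -15861/14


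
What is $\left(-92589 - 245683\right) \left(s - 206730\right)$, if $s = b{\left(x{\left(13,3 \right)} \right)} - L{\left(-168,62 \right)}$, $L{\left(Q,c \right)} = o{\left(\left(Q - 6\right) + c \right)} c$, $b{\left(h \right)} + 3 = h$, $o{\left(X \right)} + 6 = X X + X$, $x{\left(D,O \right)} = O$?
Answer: $330539778624$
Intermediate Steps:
$o{\left(X \right)} = -6 + X + X^{2}$ ($o{\left(X \right)} = -6 + \left(X X + X\right) = -6 + \left(X^{2} + X\right) = -6 + \left(X + X^{2}\right) = -6 + X + X^{2}$)
$b{\left(h \right)} = -3 + h$
$L{\left(Q,c \right)} = c \left(-12 + Q + c + \left(-6 + Q + c\right)^{2}\right)$ ($L{\left(Q,c \right)} = \left(-6 + \left(\left(Q - 6\right) + c\right) + \left(\left(Q - 6\right) + c\right)^{2}\right) c = \left(-6 + \left(\left(-6 + Q\right) + c\right) + \left(\left(-6 + Q\right) + c\right)^{2}\right) c = \left(-6 + \left(-6 + Q + c\right) + \left(-6 + Q + c\right)^{2}\right) c = \left(-12 + Q + c + \left(-6 + Q + c\right)^{2}\right) c = c \left(-12 + Q + c + \left(-6 + Q + c\right)^{2}\right)$)
$s = -770412$ ($s = \left(-3 + 3\right) - 62 \left(-12 - 168 + 62 + \left(-6 - 168 + 62\right)^{2}\right) = 0 - 62 \left(-12 - 168 + 62 + \left(-112\right)^{2}\right) = 0 - 62 \left(-12 - 168 + 62 + 12544\right) = 0 - 62 \cdot 12426 = 0 - 770412 = -770412$)
$\left(-92589 - 245683\right) \left(s - 206730\right) = \left(-92589 - 245683\right) \left(-770412 - 206730\right) = \left(-338272\right) \left(-977142\right) = 330539778624$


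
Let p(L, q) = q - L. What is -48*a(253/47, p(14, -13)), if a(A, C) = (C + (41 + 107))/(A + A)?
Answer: -12408/23 ≈ -539.48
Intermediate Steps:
a(A, C) = (148 + C)/(2*A) (a(A, C) = (C + 148)/((2*A)) = (148 + C)*(1/(2*A)) = (148 + C)/(2*A))
-48*a(253/47, p(14, -13)) = -24*(148 + (-13 - 1*14))/(253/47) = -24*(148 + (-13 - 14))/(253*(1/47)) = -24*(148 - 27)/253/47 = -24*47*121/253 = -48*517/46 = -12408/23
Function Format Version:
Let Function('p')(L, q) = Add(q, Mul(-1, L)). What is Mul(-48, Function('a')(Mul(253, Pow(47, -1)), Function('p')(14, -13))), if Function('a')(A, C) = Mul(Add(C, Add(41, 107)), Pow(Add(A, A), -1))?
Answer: Rational(-12408, 23) ≈ -539.48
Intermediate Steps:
Function('a')(A, C) = Mul(Rational(1, 2), Pow(A, -1), Add(148, C)) (Function('a')(A, C) = Mul(Add(C, 148), Pow(Mul(2, A), -1)) = Mul(Add(148, C), Mul(Rational(1, 2), Pow(A, -1))) = Mul(Rational(1, 2), Pow(A, -1), Add(148, C)))
Mul(-48, Function('a')(Mul(253, Pow(47, -1)), Function('p')(14, -13))) = Mul(-48, Mul(Rational(1, 2), Pow(Mul(253, Pow(47, -1)), -1), Add(148, Add(-13, Mul(-1, 14))))) = Mul(-48, Mul(Rational(1, 2), Pow(Mul(253, Rational(1, 47)), -1), Add(148, Add(-13, -14)))) = Mul(-48, Mul(Rational(1, 2), Pow(Rational(253, 47), -1), Add(148, -27))) = Mul(-48, Mul(Rational(1, 2), Rational(47, 253), 121)) = Mul(-48, Rational(517, 46)) = Rational(-12408, 23)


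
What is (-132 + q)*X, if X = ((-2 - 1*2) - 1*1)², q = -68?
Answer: -5000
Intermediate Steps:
X = 25 (X = ((-2 - 2) - 1)² = (-4 - 1)² = (-5)² = 25)
(-132 + q)*X = (-132 - 68)*25 = -200*25 = -5000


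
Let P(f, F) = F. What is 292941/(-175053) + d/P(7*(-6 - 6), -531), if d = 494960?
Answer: -490394263/525159 ≈ -933.80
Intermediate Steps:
292941/(-175053) + d/P(7*(-6 - 6), -531) = 292941/(-175053) + 494960/(-531) = 292941*(-1/175053) + 494960*(-1/531) = -97647/58351 - 494960/531 = -490394263/525159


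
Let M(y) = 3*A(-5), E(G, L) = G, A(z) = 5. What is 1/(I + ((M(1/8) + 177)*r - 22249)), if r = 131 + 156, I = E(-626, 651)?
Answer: 1/32229 ≈ 3.1028e-5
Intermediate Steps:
I = -626
r = 287
M(y) = 15 (M(y) = 3*5 = 15)
1/(I + ((M(1/8) + 177)*r - 22249)) = 1/(-626 + ((15 + 177)*287 - 22249)) = 1/(-626 + (192*287 - 22249)) = 1/(-626 + (55104 - 22249)) = 1/(-626 + 32855) = 1/32229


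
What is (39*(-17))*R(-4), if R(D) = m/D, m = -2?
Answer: -663/2 ≈ -331.50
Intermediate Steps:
R(D) = -2/D
(39*(-17))*R(-4) = (39*(-17))*(-2/(-4)) = -(-1326)*(-1)/4 = -663*1/2 = -663/2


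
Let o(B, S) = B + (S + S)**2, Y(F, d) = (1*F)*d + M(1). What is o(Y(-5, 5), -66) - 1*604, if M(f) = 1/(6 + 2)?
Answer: 134361/8 ≈ 16795.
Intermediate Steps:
M(f) = 1/8
Y(F, d) = 1/8 + F*d (Y(F, d) = (1*F)*d + 1/8 = F*d + 1/8 = 1/8 + F*d)
o(B, S) = B + 4*S**2 (o(B, S) = B + (2*S)**2 = B + 4*S**2)
o(Y(-5, 5), -66) - 1*604 = ((1/8 - 5*5) + 4*(-66)**2) - 1*604 = ((1/8 - 25) + 4*4356) - 604 = (-199/8 + 17424) - 604 = 139193/8 - 604 = 134361/8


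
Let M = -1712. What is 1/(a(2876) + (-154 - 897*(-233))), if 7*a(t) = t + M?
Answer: 7/1463093 ≈ 4.7844e-6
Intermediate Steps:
a(t) = -1712/7 + t/7 (a(t) = (t - 1712)/7 = (-1712 + t)/7 = -1712/7 + t/7)
1/(a(2876) + (-154 - 897*(-233))) = 1/((-1712/7 + (1/7)*2876) + (-154 - 897*(-233))) = 1/((-1712/7 + 2876/7) + (-154 + 209001)) = 1/(1164/7 + 208847) = 1/(1463093/7) = 7/1463093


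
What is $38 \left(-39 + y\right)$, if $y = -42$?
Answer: $-3078$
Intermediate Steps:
$38 \left(-39 + y\right) = 38 \left(-39 - 42\right) = 38 \left(-81\right) = -3078$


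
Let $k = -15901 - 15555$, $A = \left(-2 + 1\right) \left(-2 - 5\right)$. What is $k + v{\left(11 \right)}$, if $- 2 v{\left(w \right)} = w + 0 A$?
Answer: $- \frac{62923}{2} \approx -31462.0$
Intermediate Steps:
$A = 7$ ($A = \left(-1\right) \left(-7\right) = 7$)
$v{\left(w \right)} = - \frac{w}{2}$ ($v{\left(w \right)} = - \frac{w + 0 \cdot 7}{2} = - \frac{w + 0}{2} = - \frac{w}{2}$)
$k = -31456$
$k + v{\left(11 \right)} = -31456 - \frac{11}{2} = - \frac{62923}{2}$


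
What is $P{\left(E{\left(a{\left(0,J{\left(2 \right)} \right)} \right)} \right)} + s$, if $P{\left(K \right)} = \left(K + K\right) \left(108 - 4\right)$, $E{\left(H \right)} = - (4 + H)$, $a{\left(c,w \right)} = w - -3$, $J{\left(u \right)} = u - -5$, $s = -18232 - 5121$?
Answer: $-26265$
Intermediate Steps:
$s = -23353$ ($s = -18232 - 5121 = -23353$)
$J{\left(u \right)} = 5 + u$ ($J{\left(u \right)} = u + 5 = 5 + u$)
$a{\left(c,w \right)} = 3 + w$ ($a{\left(c,w \right)} = w + 3 = 3 + w$)
$E{\left(H \right)} = -4 - H$
$P{\left(K \right)} = 208 K$ ($P{\left(K \right)} = 2 K 104 = 208 K$)
$P{\left(E{\left(a{\left(0,J{\left(2 \right)} \right)} \right)} \right)} + s = 208 \left(-4 - \left(3 + \left(5 + 2\right)\right)\right) - 23353 = 208 \left(-4 - \left(3 + 7\right)\right) - 23353 = 208 \left(-4 - 10\right) - 23353 = 208 \left(-14\right) - 23353 = -2912 - 23353 = -26265$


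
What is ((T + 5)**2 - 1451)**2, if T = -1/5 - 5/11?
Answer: 18767558279716/9150625 ≈ 2.0510e+6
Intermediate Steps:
T = -36/55 (T = -1*1/5 - 5*1/11 = -1/5 - 5/11 = -36/55 ≈ -0.65455)
((T + 5)**2 - 1451)**2 = ((-36/55 + 5)**2 - 1451)**2 = ((239/55)**2 - 1451)**2 = (57121/3025 - 1451)**2 = (-4332154/3025)**2 = 18767558279716/9150625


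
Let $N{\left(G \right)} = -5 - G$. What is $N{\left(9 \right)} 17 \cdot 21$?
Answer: $-4998$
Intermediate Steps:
$N{\left(9 \right)} 17 \cdot 21 = \left(-5 - 9\right) 17 \cdot 21 = \left(-14\right) 17 \cdot 21 = \left(-238\right) 21 = -4998$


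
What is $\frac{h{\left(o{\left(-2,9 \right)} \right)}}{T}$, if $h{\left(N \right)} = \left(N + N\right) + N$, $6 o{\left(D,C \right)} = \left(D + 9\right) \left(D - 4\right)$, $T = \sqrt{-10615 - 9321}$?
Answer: $\frac{3 i \sqrt{1246}}{712} \approx 0.14873 i$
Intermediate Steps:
$T = 4 i \sqrt{1246}$ ($T = \sqrt{-19936} = 4 i \sqrt{1246} \approx 141.19 i$)
$o{\left(D,C \right)} = \frac{\left(-4 + D\right) \left(9 + D\right)}{6}$ ($o{\left(D,C \right)} = \frac{\left(D + 9\right) \left(D - 4\right)}{6} = \frac{\left(9 + D\right) \left(-4 + D\right)}{6} = \frac{\left(-4 + D\right) \left(9 + D\right)}{6}$)
$h{\left(N \right)} = 3 N$ ($h{\left(N \right)} = 2 N + N = 3 N$)
$\frac{h{\left(o{\left(-2,9 \right)} \right)}}{T} = \frac{3 \left(-6 + \frac{\left(-2\right)^{2}}{6} + \frac{5}{6} \left(-2\right)\right)}{4 i \sqrt{1246}} = 3 \left(-6 + \frac{1}{6} \cdot 4 - \frac{5}{3}\right) \left(- \frac{i \sqrt{1246}}{4984}\right) = 3 \left(-6 + \frac{2}{3} - \frac{5}{3}\right) \left(- \frac{i \sqrt{1246}}{4984}\right) = 3 \left(-7\right) \left(- \frac{i \sqrt{1246}}{4984}\right) = - 21 \left(- \frac{i \sqrt{1246}}{4984}\right) = \frac{3 i \sqrt{1246}}{712}$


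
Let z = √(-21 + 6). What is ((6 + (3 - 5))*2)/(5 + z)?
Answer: 1 - I*√15/5 ≈ 1.0 - 0.7746*I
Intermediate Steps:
z = I*√15 (z = √(-15) = I*√15 ≈ 3.873*I)
((6 + (3 - 5))*2)/(5 + z) = ((6 + (3 - 5))*2)/(5 + I*√15) = ((6 - 2)*2)/(5 + I*√15) = (4*2)/(5 + I*√15) = 8/(5 + I*√15)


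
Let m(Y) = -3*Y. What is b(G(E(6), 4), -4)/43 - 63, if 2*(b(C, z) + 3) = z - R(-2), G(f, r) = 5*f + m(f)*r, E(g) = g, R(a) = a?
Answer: -2713/43 ≈ -63.093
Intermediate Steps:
G(f, r) = 5*f - 3*f*r (G(f, r) = 5*f + (-3*f)*r = 5*f - 3*f*r)
b(C, z) = -2 + z/2 (b(C, z) = -3 + (z - 1*(-2))/2 = -3 + (z + 2)/2 = -3 + (2 + z)/2 = -3 + (1 + z/2) = -2 + z/2)
b(G(E(6), 4), -4)/43 - 63 = (-2 + (1/2)*(-4))/43 - 63 = (-2 - 2)/43 - 63 = (1/43)*(-4) - 63 = -4/43 - 63 = -2713/43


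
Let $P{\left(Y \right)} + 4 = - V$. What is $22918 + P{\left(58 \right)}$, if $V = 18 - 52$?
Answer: $22948$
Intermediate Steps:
$V = -34$
$P{\left(Y \right)} = 30$ ($P{\left(Y \right)} = -4 - -34 = -4 + 34 = 30$)
$22918 + P{\left(58 \right)} = 22918 + 30 = 22948$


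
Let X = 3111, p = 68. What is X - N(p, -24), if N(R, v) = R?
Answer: 3043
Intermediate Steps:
X - N(p, -24) = 3111 - 1*68 = 3111 - 68 = 3043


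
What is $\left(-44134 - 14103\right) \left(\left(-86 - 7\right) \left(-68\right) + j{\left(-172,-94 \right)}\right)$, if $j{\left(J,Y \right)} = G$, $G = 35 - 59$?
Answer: $-366893100$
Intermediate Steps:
$G = -24$ ($G = 35 - 59 = -24$)
$j{\left(J,Y \right)} = -24$
$\left(-44134 - 14103\right) \left(\left(-86 - 7\right) \left(-68\right) + j{\left(-172,-94 \right)}\right) = \left(-44134 - 14103\right) \left(\left(-86 - 7\right) \left(-68\right) - 24\right) = - 58237 \left(\left(-93\right) \left(-68\right) - 24\right) = - 58237 \left(6324 - 24\right) = \left(-58237\right) 6300 = -366893100$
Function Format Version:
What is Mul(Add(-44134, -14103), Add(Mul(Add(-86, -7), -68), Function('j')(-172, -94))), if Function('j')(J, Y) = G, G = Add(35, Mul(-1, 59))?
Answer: -366893100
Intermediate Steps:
G = -24 (G = Add(35, -59) = -24)
Function('j')(J, Y) = -24
Mul(Add(-44134, -14103), Add(Mul(Add(-86, -7), -68), Function('j')(-172, -94))) = Mul(Add(-44134, -14103), Add(Mul(Add(-86, -7), -68), -24)) = Mul(-58237, Add(Mul(-93, -68), -24)) = Mul(-58237, Add(6324, -24)) = Mul(-58237, 6300) = -366893100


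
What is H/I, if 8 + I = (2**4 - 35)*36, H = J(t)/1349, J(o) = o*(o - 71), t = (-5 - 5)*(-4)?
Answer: 310/233377 ≈ 0.0013283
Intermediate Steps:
t = 40 (t = -10*(-4) = 40)
J(o) = o*(-71 + o)
H = -1240/1349 (H = (40*(-71 + 40))/1349 = (40*(-31))*(1/1349) = -1240*1/1349 = -1240/1349 ≈ -0.91920)
I = -692 (I = -8 + (2**4 - 35)*36 = -8 + (16 - 35)*36 = -8 - 19*36 = -8 - 684 = -692)
H/I = -1240/1349/(-692) = -1240/1349*(-1/692) = 310/233377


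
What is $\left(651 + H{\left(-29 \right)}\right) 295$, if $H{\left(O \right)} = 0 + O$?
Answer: $183490$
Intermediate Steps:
$H{\left(O \right)} = O$
$\left(651 + H{\left(-29 \right)}\right) 295 = \left(651 - 29\right) 295 = 622 \cdot 295 = 183490$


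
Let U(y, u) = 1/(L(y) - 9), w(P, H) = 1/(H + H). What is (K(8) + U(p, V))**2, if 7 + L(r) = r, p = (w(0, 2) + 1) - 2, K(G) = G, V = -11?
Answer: 283024/4489 ≈ 63.048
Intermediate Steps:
w(P, H) = 1/(2*H)
p = -3/4 (p = ((1/2)/2 + 1) - 2 = ((1/2)*(1/2) + 1) - 2 = (1/4 + 1) - 2 = 5/4 - 2 = -3/4 ≈ -0.75000)
L(r) = -7 + r
U(y, u) = 1/(-16 + y) (U(y, u) = 1/((-7 + y) - 9) = 1/(-16 + y))
(K(8) + U(p, V))**2 = (8 + 1/(-16 - 3/4))**2 = (8 + 1/(-67/4))**2 = (8 - 4/67)**2 = (532/67)**2 = 283024/4489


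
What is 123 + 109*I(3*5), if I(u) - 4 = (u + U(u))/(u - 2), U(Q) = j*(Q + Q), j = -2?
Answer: 2362/13 ≈ 181.69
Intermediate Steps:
U(Q) = -4*Q (U(Q) = -2*(Q + Q) = -4*Q)
I(u) = 4 - 3*u/(-2 + u) (I(u) = 4 + (u - 4*u)/(u - 2) = 4 + (-3*u)/(-2 + u) = 4 - 3*u/(-2 + u))
123 + 109*I(3*5) = 123 + 109*((-8 + 3*5)/(-2 + 3*5)) = 123 + 109*((-8 + 15)/(-2 + 15)) = 123 + 109*(7/13) = 123 + 763/13 = 2362/13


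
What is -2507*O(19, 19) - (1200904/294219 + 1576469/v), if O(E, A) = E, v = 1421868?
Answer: -6642996084418873/139446860364 ≈ -47638.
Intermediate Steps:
-2507*O(19, 19) - (1200904/294219 + 1576469/v) = -2507*19 - (1200904/294219 + 1576469/1421868) = -47633 - (1200904*(1/294219) + 1576469*(1/1421868)) = -47633 - (1200904/294219 + 1576469/1421868) = -47633 - 1*723784700461/139446860364 = -47633 - 723784700461/139446860364 = -6642996084418873/139446860364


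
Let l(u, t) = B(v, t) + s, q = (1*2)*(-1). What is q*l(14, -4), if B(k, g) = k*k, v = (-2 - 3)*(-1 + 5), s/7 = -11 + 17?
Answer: -884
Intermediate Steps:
s = 42 (s = 7*(-11 + 17) = 7*6 = 42)
v = -20 (v = -5*4 = -20)
B(k, g) = k²
q = -2 (q = 2*(-1) = -2)
l(u, t) = 442 (l(u, t) = (-20)² + 42 = 400 + 42 = 442)
q*l(14, -4) = -2*442 = -884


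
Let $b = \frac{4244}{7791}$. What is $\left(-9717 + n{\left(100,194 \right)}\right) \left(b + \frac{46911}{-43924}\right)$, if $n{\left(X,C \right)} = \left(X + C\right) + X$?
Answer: $\frac{1669470961835}{342211884} \approx 4878.5$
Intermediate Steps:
$n{\left(X,C \right)} = C + 2 X$ ($n{\left(X,C \right)} = \left(C + X\right) + X = C + 2 X$)
$b = \frac{4244}{7791}$ ($b = 4244 \cdot \frac{1}{7791} = \frac{4244}{7791} \approx 0.54473$)
$\left(-9717 + n{\left(100,194 \right)}\right) \left(b + \frac{46911}{-43924}\right) = \left(-9717 + \left(194 + 2 \cdot 100\right)\right) \left(\frac{4244}{7791} + \frac{46911}{-43924}\right) = \left(-9717 + \left(194 + 200\right)\right) \left(\frac{4244}{7791} + 46911 \left(- \frac{1}{43924}\right)\right) = \left(-9717 + 394\right) \left(\frac{4244}{7791} - \frac{46911}{43924}\right) = \left(-9323\right) \left(- \frac{179070145}{342211884}\right) = \frac{1669470961835}{342211884}$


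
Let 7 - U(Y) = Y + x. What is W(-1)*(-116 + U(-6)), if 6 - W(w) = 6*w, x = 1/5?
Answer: -6192/5 ≈ -1238.4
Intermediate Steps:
x = ⅕ ≈ 0.20000
U(Y) = 34/5 - Y (U(Y) = 7 - (Y + ⅕) = 7 - (⅕ + Y) = 7 + (-⅕ - Y) = 34/5 - Y)
W(w) = 6 - 6*w
W(-1)*(-116 + U(-6)) = (6 - 6*(-1))*(-116 + (34/5 - 1*(-6))) = (6 + 6)*(-116 + (34/5 + 6)) = 12*(-116 + 64/5) = 12*(-516/5) = -6192/5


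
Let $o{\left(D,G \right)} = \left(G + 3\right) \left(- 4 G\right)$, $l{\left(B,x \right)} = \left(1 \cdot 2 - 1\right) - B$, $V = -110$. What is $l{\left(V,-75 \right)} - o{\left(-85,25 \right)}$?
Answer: $2911$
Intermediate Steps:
$l{\left(B,x \right)} = 1 - B$ ($l{\left(B,x \right)} = \left(2 - 1\right) - B = 1 - B$)
$o{\left(D,G \right)} = - 4 G \left(3 + G\right)$ ($o{\left(D,G \right)} = \left(3 + G\right) \left(- 4 G\right) = - 4 G \left(3 + G\right)$)
$l{\left(V,-75 \right)} - o{\left(-85,25 \right)} = \left(1 - -110\right) - \left(-4\right) 25 \left(3 + 25\right) = \left(1 + 110\right) - \left(-4\right) 25 \cdot 28 = 111 - -2800 = 111 + 2800 = 2911$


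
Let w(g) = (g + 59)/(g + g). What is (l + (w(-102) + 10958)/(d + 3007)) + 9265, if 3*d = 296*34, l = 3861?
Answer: 309761741/23596 ≈ 13128.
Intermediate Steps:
w(g) = (59 + g)/(2*g) (w(g) = (59 + g)/((2*g)) = (59 + g)*(1/(2*g)) = (59 + g)/(2*g))
d = 10064/3 (d = (296*34)/3 = (⅓)*10064 = 10064/3 ≈ 3354.7)
(l + (w(-102) + 10958)/(d + 3007)) + 9265 = (3861 + ((½)*(59 - 102)/(-102) + 10958)/(10064/3 + 3007)) + 9265 = (3861 + ((½)*(-1/102)*(-43) + 10958)/(19085/3)) + 9265 = (3861 + (43/204 + 10958)*(3/19085)) + 9265 = (3861 + (2235475/204)*(3/19085)) + 9265 = (3861 + 40645/23596) + 9265 = 91144801/23596 + 9265 = 309761741/23596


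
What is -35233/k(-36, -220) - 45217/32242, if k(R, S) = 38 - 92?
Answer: 283385167/435267 ≈ 651.06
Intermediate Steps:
k(R, S) = -54
-35233/k(-36, -220) - 45217/32242 = -35233/(-54) - 45217/32242 = -35233*(-1/54) - 45217*1/32242 = 35233/54 - 45217/32242 = 283385167/435267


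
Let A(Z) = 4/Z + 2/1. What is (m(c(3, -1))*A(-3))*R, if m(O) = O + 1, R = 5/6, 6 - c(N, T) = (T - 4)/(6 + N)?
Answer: 340/81 ≈ 4.1975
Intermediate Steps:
c(N, T) = 6 - (-4 + T)/(6 + N) (c(N, T) = 6 - (T - 4)/(6 + N) = 6 - (-4 + T)/(6 + N))
R = 5/6 (R = 5*(1/6) = 5/6 ≈ 0.83333)
m(O) = 1 + O
A(Z) = 2 + 4/Z (A(Z) = 4/Z + 2*1 = 4/Z + 2 = 2 + 4/Z)
(m(c(3, -1))*A(-3))*R = ((1 + (40 - 1*(-1) + 6*3)/(6 + 3))*(2 + 4/(-3)))*(5/6) = ((1 + (40 + 1 + 18)/9)*(2 + 4*(-1/3)))*(5/6) = ((1 + (1/9)*59)*(2 - 4/3))*(5/6) = ((1 + 59/9)*(2/3))*(5/6) = ((68/9)*(2/3))*(5/6) = (136/27)*(5/6) = 340/81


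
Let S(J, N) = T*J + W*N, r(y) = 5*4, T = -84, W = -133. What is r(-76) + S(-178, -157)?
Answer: 35853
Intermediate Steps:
r(y) = 20
S(J, N) = -133*N - 84*J (S(J, N) = -84*J - 133*N = -133*N - 84*J)
r(-76) + S(-178, -157) = 20 + (-133*(-157) - 84*(-178)) = 20 + (20881 + 14952) = 20 + 35833 = 35853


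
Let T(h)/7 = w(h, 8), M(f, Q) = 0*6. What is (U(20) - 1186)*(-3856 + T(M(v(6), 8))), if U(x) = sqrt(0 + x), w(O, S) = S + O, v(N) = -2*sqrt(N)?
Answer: 4506800 - 7600*sqrt(5) ≈ 4.4898e+6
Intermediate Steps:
w(O, S) = O + S
M(f, Q) = 0
T(h) = 56 + 7*h (T(h) = 7*(h + 8) = 7*(8 + h) = 56 + 7*h)
U(x) = sqrt(x)
(U(20) - 1186)*(-3856 + T(M(v(6), 8))) = (sqrt(20) - 1186)*(-3856 + (56 + 7*0)) = (2*sqrt(5) - 1186)*(-3856 + (56 + 0)) = (-1186 + 2*sqrt(5))*(-3856 + 56) = (-1186 + 2*sqrt(5))*(-3800) = 4506800 - 7600*sqrt(5)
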